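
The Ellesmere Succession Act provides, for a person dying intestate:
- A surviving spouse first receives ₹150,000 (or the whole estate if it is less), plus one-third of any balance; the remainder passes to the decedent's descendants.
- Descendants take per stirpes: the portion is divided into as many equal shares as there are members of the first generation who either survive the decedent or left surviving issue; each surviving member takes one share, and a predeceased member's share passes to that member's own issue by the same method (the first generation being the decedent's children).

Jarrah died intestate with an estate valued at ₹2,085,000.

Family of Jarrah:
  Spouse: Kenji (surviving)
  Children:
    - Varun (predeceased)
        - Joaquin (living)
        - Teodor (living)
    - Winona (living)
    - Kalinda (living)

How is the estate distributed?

Kenji first takes ₹150,000, leaving a balance of ₹1,935,000. Kenji then takes one-third of the balance (₹645,000), for a total of ₹795,000. The remaining ₹1,290,000 passes to the descendants.
The descendants' portion (₹1,290,000) is divided into 3 shares of ₹430,000: Winona and Kalinda each take ₹430,000; Varun's ₹430,000 share passes to Varun's issue.
Varun's share (₹430,000) is divided into 2 shares of ₹215,000: Joaquin and Teodor each take ₹215,000.

Kenji: ₹795,000; Joaquin: ₹215,000; Teodor: ₹215,000; Winona: ₹430,000; Kalinda: ₹430,000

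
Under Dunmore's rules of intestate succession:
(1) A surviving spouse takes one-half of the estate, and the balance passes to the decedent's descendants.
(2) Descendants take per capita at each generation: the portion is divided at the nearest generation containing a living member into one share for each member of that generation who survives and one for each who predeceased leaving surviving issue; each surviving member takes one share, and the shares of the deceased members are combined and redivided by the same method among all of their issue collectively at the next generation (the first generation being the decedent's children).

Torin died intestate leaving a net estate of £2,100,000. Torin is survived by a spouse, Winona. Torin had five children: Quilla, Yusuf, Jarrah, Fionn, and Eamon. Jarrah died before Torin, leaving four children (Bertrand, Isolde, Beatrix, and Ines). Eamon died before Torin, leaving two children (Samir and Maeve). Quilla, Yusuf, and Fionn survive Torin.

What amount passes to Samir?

Samir receives £70,000.

Winona takes one-half of £2,100,000 = £1,050,000. The remaining £1,050,000 passes to the descendants.
The descendants' portion (£1,050,000) is divided at the children's generation into 5 shares of £210,000. Quilla, Yusuf, and Fionn each take £210,000. The 2 shares of the deceased (Jarrah and Eamon) are combined into a pool of £420,000.
That pool (£420,000) is divided at the grandchildren's generation equally among Bertrand, Isolde, Beatrix, Ines, Samir, and Maeve: £70,000 each.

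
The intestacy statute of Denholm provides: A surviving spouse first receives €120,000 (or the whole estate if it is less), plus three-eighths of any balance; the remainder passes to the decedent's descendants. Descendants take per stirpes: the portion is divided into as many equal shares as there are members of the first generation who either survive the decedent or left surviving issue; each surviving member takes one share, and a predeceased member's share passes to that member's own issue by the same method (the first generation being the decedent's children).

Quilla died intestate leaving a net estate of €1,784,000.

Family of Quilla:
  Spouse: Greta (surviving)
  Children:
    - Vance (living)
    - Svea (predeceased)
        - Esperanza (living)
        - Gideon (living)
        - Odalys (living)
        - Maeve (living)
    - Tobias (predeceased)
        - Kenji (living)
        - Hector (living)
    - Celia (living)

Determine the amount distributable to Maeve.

Maeve receives €65,000.

Greta first takes €120,000, leaving a balance of €1,664,000. Greta then takes three-eighths of the balance (€624,000), for a total of €744,000. The remaining €1,040,000 passes to the descendants.
The descendants' portion (€1,040,000) is divided into 4 shares of €260,000: Vance and Celia each take €260,000; Svea's €260,000 share passes to Svea's issue; Tobias's €260,000 share passes to Tobias's issue.
Svea's share (€260,000) is divided into 4 shares of €65,000: Esperanza, Gideon, Odalys, and Maeve each take €65,000.
Tobias's share (€260,000) is divided into 2 shares of €130,000: Kenji and Hector each take €130,000.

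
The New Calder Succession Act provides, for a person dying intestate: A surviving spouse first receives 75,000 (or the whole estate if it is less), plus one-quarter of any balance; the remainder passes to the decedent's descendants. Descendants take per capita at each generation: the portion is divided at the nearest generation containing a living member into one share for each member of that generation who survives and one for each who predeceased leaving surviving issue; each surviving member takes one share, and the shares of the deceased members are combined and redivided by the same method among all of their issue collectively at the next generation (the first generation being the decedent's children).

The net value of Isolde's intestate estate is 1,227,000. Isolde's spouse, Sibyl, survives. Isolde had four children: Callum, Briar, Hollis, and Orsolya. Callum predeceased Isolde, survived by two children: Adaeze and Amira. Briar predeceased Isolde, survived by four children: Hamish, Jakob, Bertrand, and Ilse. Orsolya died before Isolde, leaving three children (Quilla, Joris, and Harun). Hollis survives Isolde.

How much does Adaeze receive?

Sibyl first takes 75,000, leaving a balance of 1,152,000. Sibyl then takes one-quarter of the balance (288,000), for a total of 363,000. The remaining 864,000 passes to the descendants.
The descendants' portion (864,000) is divided at the children's generation into 4 shares of 216,000. Hollis takes 216,000. The 3 shares of the deceased (Callum, Briar, and Orsolya) are combined into a pool of 648,000.
That pool (648,000) is divided at the grandchildren's generation equally among Adaeze, Amira, Hamish, Jakob, Bertrand, Ilse, Quilla, Joris, and Harun: 72,000 each.

Adaeze receives 72,000.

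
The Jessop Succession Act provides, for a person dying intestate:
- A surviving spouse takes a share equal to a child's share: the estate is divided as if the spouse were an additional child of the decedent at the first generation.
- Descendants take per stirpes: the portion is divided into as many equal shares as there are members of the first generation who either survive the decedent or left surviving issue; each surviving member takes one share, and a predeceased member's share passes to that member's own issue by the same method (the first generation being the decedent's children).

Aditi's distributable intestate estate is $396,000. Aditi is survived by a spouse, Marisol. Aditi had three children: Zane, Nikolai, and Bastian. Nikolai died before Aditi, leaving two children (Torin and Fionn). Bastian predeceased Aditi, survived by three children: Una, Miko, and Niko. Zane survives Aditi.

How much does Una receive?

Una receives $33,000.

The spouse counts as an additional share at the children's level, so there are 4 primary shares of $99,000. Marisol takes one such share ($99,000).
The children's combined portion ($297,000) is divided into 3 shares of $99,000: Zane takes $99,000; Nikolai's $99,000 share passes to Nikolai's issue; Bastian's $99,000 share passes to Bastian's issue.
Nikolai's share ($99,000) is divided into 2 shares of $49,500: Torin and Fionn each take $49,500.
Bastian's share ($99,000) is divided into 3 shares of $33,000: Una, Miko, and Niko each take $33,000.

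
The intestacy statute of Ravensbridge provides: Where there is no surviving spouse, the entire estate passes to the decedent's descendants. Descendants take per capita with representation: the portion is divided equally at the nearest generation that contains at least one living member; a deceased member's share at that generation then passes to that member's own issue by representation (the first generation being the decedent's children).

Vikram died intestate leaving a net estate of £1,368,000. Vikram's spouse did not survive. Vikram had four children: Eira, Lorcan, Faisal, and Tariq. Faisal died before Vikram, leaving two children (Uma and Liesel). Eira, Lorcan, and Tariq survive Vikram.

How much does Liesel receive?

Liesel receives £171,000.

The entire £1,368,000 passes to the descendants.
That amount (£1,368,000) is divided into 4 shares of £342,000: Eira, Lorcan, and Tariq each take £342,000; Faisal's £342,000 share passes to Faisal's issue.
Faisal's share (£342,000) is divided into 2 shares of £171,000: Uma and Liesel each take £171,000.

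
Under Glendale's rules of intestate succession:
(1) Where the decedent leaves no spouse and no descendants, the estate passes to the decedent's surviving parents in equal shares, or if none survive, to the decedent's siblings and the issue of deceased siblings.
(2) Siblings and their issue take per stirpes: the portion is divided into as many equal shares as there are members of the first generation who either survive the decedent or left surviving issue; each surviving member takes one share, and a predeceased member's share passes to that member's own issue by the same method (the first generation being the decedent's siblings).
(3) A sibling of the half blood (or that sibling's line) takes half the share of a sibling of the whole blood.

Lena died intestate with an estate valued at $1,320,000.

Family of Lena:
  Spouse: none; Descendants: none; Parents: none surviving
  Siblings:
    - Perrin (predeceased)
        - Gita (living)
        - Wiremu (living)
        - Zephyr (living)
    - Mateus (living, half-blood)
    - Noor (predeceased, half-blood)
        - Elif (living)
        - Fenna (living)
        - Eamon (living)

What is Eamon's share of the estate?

The entire $1,320,000 passes to the siblings and their issue.
Counting each half-blood sibling's line as half a unit, there are 2 units in $1,320,000, so one unit is $660,000. Whole-blood lines (Perrin) take $660,000 each; half-blood lines (Mateus and Noor) take $330,000 each.
Perrin's share ($660,000) is divided into 3 shares of $220,000: Gita, Wiremu, and Zephyr each take $220,000.
Noor's share ($330,000) is divided into 3 shares of $110,000: Elif, Fenna, and Eamon each take $110,000.

Eamon receives $110,000.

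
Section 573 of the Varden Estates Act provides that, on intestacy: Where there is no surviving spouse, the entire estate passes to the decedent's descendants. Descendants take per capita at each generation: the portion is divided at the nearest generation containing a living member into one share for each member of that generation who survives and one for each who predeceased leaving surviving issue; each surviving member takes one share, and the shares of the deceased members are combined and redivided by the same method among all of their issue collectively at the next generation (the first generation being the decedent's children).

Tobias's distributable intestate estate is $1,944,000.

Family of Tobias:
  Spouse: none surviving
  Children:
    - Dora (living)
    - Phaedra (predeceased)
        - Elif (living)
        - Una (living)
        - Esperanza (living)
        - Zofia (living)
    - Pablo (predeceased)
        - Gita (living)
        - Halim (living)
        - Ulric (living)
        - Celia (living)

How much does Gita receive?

Gita receives $162,000.

The entire $1,944,000 passes to the descendants.
That amount ($1,944,000) is divided at the children's generation into 3 shares of $648,000. Dora takes $648,000. The 2 shares of the deceased (Phaedra and Pablo) are combined into a pool of $1,296,000.
That pool ($1,296,000) is divided at the grandchildren's generation equally among Elif, Una, Esperanza, Zofia, Gita, Halim, Ulric, and Celia: $162,000 each.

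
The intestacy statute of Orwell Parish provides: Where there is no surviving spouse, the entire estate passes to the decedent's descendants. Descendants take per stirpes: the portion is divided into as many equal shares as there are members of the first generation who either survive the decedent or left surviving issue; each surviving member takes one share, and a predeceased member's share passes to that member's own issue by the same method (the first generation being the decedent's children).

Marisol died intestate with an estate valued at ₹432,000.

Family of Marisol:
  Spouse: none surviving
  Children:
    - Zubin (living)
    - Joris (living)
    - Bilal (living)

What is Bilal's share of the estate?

The entire ₹432,000 passes to the descendants.
That amount (₹432,000) is divided into 3 shares of ₹144,000: Zubin, Joris, and Bilal each take ₹144,000.

Bilal receives ₹144,000.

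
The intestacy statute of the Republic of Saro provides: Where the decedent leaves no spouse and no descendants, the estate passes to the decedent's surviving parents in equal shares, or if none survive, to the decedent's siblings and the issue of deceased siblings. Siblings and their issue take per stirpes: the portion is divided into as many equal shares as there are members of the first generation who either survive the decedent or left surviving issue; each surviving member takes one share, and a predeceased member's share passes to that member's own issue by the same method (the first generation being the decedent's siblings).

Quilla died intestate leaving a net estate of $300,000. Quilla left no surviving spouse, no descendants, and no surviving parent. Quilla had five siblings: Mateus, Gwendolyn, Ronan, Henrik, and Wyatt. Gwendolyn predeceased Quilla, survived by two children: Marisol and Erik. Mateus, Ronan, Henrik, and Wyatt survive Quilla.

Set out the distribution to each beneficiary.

Mateus: $60,000; Marisol: $30,000; Erik: $30,000; Ronan: $60,000; Henrik: $60,000; Wyatt: $60,000

The entire $300,000 passes to the siblings and their issue.
That amount ($300,000) is divided into 5 shares of $60,000: Mateus, Ronan, Henrik, and Wyatt each take $60,000; Gwendolyn's $60,000 share passes to Gwendolyn's issue.
Gwendolyn's share ($60,000) is divided into 2 shares of $30,000: Marisol and Erik each take $30,000.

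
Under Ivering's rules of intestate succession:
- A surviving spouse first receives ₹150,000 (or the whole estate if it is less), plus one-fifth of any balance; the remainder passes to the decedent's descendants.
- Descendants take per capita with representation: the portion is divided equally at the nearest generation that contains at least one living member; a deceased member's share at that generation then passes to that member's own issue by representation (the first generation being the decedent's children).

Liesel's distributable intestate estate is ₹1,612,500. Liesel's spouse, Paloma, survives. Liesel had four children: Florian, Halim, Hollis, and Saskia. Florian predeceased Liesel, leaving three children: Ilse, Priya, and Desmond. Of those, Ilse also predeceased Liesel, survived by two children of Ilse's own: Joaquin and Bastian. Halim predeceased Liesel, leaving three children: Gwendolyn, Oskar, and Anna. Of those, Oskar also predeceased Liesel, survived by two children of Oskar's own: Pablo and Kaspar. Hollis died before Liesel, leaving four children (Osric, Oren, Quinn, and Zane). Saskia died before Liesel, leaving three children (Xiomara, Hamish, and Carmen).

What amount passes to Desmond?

Paloma first takes ₹150,000, leaving a balance of ₹1,462,500. Paloma then takes one-fifth of the balance (₹292,500), for a total of ₹442,500. The remaining ₹1,170,000 passes to the descendants.
No child survives, so the initial division is made at the grandchildren's generation.
The descendants' portion (₹1,170,000) is divided into 13 shares of ₹90,000: Priya, Desmond, Gwendolyn, Anna, Osric, Oren, Quinn, Zane, Xiomara, Hamish, and Carmen each take ₹90,000; Ilse's ₹90,000 share passes to Ilse's issue; Oskar's ₹90,000 share passes to Oskar's issue.
Ilse's share (₹90,000) is divided into 2 shares of ₹45,000: Joaquin and Bastian each take ₹45,000.
Oskar's share (₹90,000) is divided into 2 shares of ₹45,000: Pablo and Kaspar each take ₹45,000.

Desmond receives ₹90,000.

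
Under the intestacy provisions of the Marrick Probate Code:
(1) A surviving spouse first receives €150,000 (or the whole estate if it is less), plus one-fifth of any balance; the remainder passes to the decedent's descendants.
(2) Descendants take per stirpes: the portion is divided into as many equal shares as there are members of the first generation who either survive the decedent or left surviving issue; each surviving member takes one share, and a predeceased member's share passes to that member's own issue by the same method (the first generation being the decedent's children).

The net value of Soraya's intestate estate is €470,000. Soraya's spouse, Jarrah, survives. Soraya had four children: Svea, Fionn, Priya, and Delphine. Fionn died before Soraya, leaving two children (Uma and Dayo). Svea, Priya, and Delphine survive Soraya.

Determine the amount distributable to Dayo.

Jarrah first takes €150,000, leaving a balance of €320,000. Jarrah then takes one-fifth of the balance (€64,000), for a total of €214,000. The remaining €256,000 passes to the descendants.
The descendants' portion (€256,000) is divided into 4 shares of €64,000: Svea, Priya, and Delphine each take €64,000; Fionn's €64,000 share passes to Fionn's issue.
Fionn's share (€64,000) is divided into 2 shares of €32,000: Uma and Dayo each take €32,000.

Dayo receives €32,000.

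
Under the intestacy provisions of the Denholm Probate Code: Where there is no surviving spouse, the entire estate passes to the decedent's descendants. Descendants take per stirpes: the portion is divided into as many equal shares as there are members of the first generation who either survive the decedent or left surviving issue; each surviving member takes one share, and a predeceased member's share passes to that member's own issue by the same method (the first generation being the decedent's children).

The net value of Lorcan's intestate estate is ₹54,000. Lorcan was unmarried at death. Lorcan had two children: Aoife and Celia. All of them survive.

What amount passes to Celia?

The entire ₹54,000 passes to the descendants.
That amount (₹54,000) is divided into 2 shares of ₹27,000: Aoife and Celia each take ₹27,000.

Celia receives ₹27,000.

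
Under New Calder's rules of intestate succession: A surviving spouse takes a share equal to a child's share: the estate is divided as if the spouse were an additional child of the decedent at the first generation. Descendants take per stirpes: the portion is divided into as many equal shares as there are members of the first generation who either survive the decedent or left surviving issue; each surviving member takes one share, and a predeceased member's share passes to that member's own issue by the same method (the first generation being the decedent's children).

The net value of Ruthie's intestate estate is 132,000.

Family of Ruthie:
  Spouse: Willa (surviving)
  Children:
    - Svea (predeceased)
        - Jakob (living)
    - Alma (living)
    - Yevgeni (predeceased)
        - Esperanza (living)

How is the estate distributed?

The spouse counts as an additional share at the children's level, so there are 4 primary shares of 33,000. Willa takes one such share (33,000).
The children's combined portion (99,000) is divided into 3 shares of 33,000: Alma takes 33,000; Svea's 33,000 share passes to Svea's issue; Yevgeni's 33,000 share passes to Yevgeni's issue.
Svea's share (33,000) passes entirely to Jakob.
Yevgeni's share (33,000) passes entirely to Esperanza.

Willa: 33,000; Jakob: 33,000; Alma: 33,000; Esperanza: 33,000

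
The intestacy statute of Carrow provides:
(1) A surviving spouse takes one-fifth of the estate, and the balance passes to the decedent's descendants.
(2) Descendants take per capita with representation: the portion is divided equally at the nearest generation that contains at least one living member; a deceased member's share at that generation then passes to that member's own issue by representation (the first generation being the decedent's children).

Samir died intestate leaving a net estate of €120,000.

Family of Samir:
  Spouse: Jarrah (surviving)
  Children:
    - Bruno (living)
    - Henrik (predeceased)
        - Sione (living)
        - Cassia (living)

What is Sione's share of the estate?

Jarrah takes one-fifth of €120,000 = €24,000. The remaining €96,000 passes to the descendants.
The descendants' portion (€96,000) is divided into 2 shares of €48,000: Bruno takes €48,000; Henrik's €48,000 share passes to Henrik's issue.
Henrik's share (€48,000) is divided into 2 shares of €24,000: Sione and Cassia each take €24,000.

Sione receives €24,000.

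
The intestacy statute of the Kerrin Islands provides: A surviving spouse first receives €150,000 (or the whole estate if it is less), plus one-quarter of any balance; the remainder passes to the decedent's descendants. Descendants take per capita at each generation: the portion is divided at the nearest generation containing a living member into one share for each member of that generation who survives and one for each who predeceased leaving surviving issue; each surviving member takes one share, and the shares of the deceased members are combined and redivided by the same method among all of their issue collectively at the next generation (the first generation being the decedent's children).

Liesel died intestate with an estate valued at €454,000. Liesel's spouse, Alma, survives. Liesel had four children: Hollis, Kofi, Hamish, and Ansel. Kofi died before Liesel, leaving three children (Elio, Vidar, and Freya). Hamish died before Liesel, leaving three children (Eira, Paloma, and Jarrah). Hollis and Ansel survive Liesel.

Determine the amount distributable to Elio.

Alma first takes €150,000, leaving a balance of €304,000. Alma then takes one-quarter of the balance (€76,000), for a total of €226,000. The remaining €228,000 passes to the descendants.
The descendants' portion (€228,000) is divided at the children's generation into 4 shares of €57,000. Hollis and Ansel each take €57,000. The 2 shares of the deceased (Kofi and Hamish) are combined into a pool of €114,000.
That pool (€114,000) is divided at the grandchildren's generation equally among Elio, Vidar, Freya, Eira, Paloma, and Jarrah: €19,000 each.

Elio receives €19,000.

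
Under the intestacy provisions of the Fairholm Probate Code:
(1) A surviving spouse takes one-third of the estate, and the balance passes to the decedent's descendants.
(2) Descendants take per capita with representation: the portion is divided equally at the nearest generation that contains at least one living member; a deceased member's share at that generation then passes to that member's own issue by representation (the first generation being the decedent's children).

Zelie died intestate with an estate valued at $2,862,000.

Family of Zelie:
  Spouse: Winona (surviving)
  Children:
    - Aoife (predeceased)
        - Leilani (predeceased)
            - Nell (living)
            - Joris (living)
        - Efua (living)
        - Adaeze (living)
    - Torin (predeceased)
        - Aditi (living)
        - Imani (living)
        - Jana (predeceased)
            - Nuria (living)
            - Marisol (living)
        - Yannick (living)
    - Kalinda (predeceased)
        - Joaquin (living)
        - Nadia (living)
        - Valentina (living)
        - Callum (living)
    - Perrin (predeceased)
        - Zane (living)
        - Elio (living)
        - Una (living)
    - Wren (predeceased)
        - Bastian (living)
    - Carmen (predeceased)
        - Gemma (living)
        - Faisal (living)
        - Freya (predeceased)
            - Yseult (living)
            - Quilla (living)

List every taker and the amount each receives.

Winona takes one-third of $2,862,000 = $954,000. The remaining $1,908,000 passes to the descendants.
No child survives, so the initial division is made at the grandchildren's generation.
The descendants' portion ($1,908,000) is divided into 18 shares of $106,000: Efua, Adaeze, Aditi, Imani, Yannick, Joaquin, Nadia, Valentina, Callum, Zane, Elio, Una, Bastian, Gemma, and Faisal each take $106,000; Leilani's $106,000 share passes to Leilani's issue; Jana's $106,000 share passes to Jana's issue; Freya's $106,000 share passes to Freya's issue.
Leilani's share ($106,000) is divided into 2 shares of $53,000: Nell and Joris each take $53,000.
Jana's share ($106,000) is divided into 2 shares of $53,000: Nuria and Marisol each take $53,000.
Freya's share ($106,000) is divided into 2 shares of $53,000: Yseult and Quilla each take $53,000.

Winona: $954,000; Nell: $53,000; Joris: $53,000; Efua: $106,000; Adaeze: $106,000; Aditi: $106,000; Imani: $106,000; Nuria: $53,000; Marisol: $53,000; Yannick: $106,000; Joaquin: $106,000; Nadia: $106,000; Valentina: $106,000; Callum: $106,000; Zane: $106,000; Elio: $106,000; Una: $106,000; Bastian: $106,000; Gemma: $106,000; Faisal: $106,000; Yseult: $53,000; Quilla: $53,000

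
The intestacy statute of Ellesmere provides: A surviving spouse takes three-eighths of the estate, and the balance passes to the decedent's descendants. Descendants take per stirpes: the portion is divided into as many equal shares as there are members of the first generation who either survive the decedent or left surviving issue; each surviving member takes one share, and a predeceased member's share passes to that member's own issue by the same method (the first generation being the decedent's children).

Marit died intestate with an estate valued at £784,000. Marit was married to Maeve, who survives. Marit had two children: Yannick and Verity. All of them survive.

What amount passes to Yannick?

Yannick receives £245,000.

Maeve takes three-eighths of £784,000 = £294,000. The remaining £490,000 passes to the descendants.
The descendants' portion (£490,000) is divided into 2 shares of £245,000: Yannick and Verity each take £245,000.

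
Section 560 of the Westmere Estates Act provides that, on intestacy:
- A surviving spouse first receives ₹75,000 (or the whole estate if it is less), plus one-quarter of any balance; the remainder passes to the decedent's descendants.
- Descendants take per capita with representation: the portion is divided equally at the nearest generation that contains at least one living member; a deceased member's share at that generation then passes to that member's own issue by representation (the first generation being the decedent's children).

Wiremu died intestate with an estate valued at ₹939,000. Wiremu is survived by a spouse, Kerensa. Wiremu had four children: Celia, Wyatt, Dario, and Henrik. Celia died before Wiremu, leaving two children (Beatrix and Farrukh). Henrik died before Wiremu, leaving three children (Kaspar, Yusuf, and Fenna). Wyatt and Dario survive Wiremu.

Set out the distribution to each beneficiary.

Kerensa: ₹291,000; Beatrix: ₹81,000; Farrukh: ₹81,000; Wyatt: ₹162,000; Dario: ₹162,000; Kaspar: ₹54,000; Yusuf: ₹54,000; Fenna: ₹54,000

Kerensa first takes ₹75,000, leaving a balance of ₹864,000. Kerensa then takes one-quarter of the balance (₹216,000), for a total of ₹291,000. The remaining ₹648,000 passes to the descendants.
The descendants' portion (₹648,000) is divided into 4 shares of ₹162,000: Wyatt and Dario each take ₹162,000; Celia's ₹162,000 share passes to Celia's issue; Henrik's ₹162,000 share passes to Henrik's issue.
Celia's share (₹162,000) is divided into 2 shares of ₹81,000: Beatrix and Farrukh each take ₹81,000.
Henrik's share (₹162,000) is divided into 3 shares of ₹54,000: Kaspar, Yusuf, and Fenna each take ₹54,000.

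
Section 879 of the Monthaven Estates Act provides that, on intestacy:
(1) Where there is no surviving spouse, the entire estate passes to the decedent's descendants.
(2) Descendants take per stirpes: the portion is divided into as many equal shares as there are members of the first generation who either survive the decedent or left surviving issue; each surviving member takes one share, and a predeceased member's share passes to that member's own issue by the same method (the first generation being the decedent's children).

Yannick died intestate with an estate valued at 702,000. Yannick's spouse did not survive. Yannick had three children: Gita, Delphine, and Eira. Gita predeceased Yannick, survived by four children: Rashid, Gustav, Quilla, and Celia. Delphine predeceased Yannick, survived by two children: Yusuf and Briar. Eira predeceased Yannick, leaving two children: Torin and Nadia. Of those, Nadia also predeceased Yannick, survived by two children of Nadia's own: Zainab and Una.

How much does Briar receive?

Briar receives 117,000.

The entire 702,000 passes to the descendants.
That amount (702,000) is divided into 3 shares of 234,000: Gita's 234,000 share passes to Gita's issue; Delphine's 234,000 share passes to Delphine's issue; Eira's 234,000 share passes to Eira's issue.
Gita's share (234,000) is divided into 4 shares of 58,500: Rashid, Gustav, Quilla, and Celia each take 58,500.
Delphine's share (234,000) is divided into 2 shares of 117,000: Yusuf and Briar each take 117,000.
Eira's share (234,000) is divided into 2 shares of 117,000: Torin takes 117,000; Nadia's 117,000 share passes to Nadia's issue.
Nadia's share (117,000) is divided into 2 shares of 58,500: Zainab and Una each take 58,500.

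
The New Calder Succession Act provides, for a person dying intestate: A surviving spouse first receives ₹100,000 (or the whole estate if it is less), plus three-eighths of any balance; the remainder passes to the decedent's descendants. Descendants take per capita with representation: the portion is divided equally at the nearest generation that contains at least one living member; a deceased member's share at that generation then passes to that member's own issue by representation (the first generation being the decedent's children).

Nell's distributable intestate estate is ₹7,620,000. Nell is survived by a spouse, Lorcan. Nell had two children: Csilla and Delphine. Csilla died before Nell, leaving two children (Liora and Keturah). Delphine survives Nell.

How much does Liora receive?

Liora receives ₹1,175,000.

Lorcan first takes ₹100,000, leaving a balance of ₹7,520,000. Lorcan then takes three-eighths of the balance (₹2,820,000), for a total of ₹2,920,000. The remaining ₹4,700,000 passes to the descendants.
The descendants' portion (₹4,700,000) is divided into 2 shares of ₹2,350,000: Delphine takes ₹2,350,000; Csilla's ₹2,350,000 share passes to Csilla's issue.
Csilla's share (₹2,350,000) is divided into 2 shares of ₹1,175,000: Liora and Keturah each take ₹1,175,000.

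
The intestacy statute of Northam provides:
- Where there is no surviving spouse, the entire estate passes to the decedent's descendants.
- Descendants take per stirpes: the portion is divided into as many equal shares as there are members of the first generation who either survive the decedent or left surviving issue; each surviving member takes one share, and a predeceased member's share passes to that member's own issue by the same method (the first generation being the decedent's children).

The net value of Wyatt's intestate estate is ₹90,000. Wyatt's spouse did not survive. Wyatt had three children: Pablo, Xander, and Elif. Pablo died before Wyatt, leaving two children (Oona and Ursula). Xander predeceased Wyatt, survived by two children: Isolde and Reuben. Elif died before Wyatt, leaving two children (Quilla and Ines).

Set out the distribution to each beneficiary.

The entire ₹90,000 passes to the descendants.
That amount (₹90,000) is divided into 3 shares of ₹30,000: Pablo's ₹30,000 share passes to Pablo's issue; Xander's ₹30,000 share passes to Xander's issue; Elif's ₹30,000 share passes to Elif's issue.
Pablo's share (₹30,000) is divided into 2 shares of ₹15,000: Oona and Ursula each take ₹15,000.
Xander's share (₹30,000) is divided into 2 shares of ₹15,000: Isolde and Reuben each take ₹15,000.
Elif's share (₹30,000) is divided into 2 shares of ₹15,000: Quilla and Ines each take ₹15,000.

Oona: ₹15,000; Ursula: ₹15,000; Isolde: ₹15,000; Reuben: ₹15,000; Quilla: ₹15,000; Ines: ₹15,000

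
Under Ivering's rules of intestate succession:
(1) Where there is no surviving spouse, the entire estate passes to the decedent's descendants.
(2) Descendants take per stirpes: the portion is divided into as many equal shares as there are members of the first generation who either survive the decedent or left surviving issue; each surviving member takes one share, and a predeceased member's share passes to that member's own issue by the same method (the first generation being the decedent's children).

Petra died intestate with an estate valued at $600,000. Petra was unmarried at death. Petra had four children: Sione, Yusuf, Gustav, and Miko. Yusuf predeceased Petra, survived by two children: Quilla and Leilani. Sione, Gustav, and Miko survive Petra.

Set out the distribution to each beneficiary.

Sione: $150,000; Quilla: $75,000; Leilani: $75,000; Gustav: $150,000; Miko: $150,000

The entire $600,000 passes to the descendants.
That amount ($600,000) is divided into 4 shares of $150,000: Sione, Gustav, and Miko each take $150,000; Yusuf's $150,000 share passes to Yusuf's issue.
Yusuf's share ($150,000) is divided into 2 shares of $75,000: Quilla and Leilani each take $75,000.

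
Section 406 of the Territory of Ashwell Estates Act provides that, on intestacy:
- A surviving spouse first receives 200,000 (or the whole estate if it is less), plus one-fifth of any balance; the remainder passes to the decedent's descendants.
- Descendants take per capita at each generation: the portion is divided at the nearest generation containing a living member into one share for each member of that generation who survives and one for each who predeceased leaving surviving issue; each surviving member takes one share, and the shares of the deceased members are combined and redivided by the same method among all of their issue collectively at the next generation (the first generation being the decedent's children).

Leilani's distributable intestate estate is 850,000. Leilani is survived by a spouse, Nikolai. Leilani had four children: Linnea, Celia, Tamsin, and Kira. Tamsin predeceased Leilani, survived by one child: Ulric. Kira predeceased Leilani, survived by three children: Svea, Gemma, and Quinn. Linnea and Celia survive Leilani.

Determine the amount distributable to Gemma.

Gemma receives 65,000.

Nikolai first takes 200,000, leaving a balance of 650,000. Nikolai then takes one-fifth of the balance (130,000), for a total of 330,000. The remaining 520,000 passes to the descendants.
The descendants' portion (520,000) is divided at the children's generation into 4 shares of 130,000. Linnea and Celia each take 130,000. The 2 shares of the deceased (Tamsin and Kira) are combined into a pool of 260,000.
That pool (260,000) is divided at the grandchildren's generation equally among Ulric, Svea, Gemma, and Quinn: 65,000 each.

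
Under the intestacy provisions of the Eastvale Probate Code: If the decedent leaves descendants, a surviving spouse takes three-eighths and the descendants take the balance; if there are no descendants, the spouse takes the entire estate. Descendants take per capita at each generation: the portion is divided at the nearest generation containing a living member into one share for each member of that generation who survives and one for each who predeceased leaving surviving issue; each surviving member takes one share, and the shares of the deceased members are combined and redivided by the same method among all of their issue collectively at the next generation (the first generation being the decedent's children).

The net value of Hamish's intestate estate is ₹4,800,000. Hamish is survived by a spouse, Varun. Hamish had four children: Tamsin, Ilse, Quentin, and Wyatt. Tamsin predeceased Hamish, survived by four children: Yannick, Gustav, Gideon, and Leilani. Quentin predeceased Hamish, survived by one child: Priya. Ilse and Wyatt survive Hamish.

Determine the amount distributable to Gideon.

Varun takes three-eighths of ₹4,800,000 = ₹1,800,000. The remaining ₹3,000,000 passes to the descendants.
The descendants' portion (₹3,000,000) is divided at the children's generation into 4 shares of ₹750,000. Ilse and Wyatt each take ₹750,000. The 2 shares of the deceased (Tamsin and Quentin) are combined into a pool of ₹1,500,000.
That pool (₹1,500,000) is divided at the grandchildren's generation equally among Yannick, Gustav, Gideon, Leilani, and Priya: ₹300,000 each.

Gideon receives ₹300,000.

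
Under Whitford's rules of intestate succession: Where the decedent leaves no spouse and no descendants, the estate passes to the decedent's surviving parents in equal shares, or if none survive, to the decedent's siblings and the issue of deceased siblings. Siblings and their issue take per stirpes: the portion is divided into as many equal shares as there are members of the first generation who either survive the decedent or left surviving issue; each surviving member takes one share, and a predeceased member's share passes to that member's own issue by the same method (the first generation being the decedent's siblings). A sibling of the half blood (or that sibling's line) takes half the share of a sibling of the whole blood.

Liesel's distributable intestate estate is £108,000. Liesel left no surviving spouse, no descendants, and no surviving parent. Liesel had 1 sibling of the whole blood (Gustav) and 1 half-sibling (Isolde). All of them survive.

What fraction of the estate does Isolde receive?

Isolde receives 1/3 of the estate.

The entire £108,000 passes to the siblings and their issue.
Counting each half-blood sibling's line as half a unit, there are 3/2 units in £108,000, so one unit is £72,000. Whole-blood lines (Gustav) take £72,000 each; half-blood lines (Isolde) take £36,000 each.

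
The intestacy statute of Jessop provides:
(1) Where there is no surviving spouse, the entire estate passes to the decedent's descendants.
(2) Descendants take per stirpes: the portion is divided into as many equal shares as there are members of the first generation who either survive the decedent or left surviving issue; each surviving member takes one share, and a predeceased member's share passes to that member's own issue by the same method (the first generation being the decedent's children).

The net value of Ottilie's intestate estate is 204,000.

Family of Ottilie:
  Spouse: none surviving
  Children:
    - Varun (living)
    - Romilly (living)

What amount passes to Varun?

The entire 204,000 passes to the descendants.
That amount (204,000) is divided into 2 shares of 102,000: Varun and Romilly each take 102,000.

Varun receives 102,000.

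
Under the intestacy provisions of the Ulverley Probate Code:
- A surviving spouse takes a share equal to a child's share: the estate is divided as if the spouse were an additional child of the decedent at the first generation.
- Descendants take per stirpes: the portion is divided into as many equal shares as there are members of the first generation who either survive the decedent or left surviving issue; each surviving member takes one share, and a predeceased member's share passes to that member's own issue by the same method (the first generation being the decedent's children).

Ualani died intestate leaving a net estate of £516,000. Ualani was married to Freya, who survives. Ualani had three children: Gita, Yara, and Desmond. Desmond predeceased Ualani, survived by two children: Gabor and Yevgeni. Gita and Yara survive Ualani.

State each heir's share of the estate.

Freya: £129,000; Gita: £129,000; Yara: £129,000; Gabor: £64,500; Yevgeni: £64,500

The spouse counts as an additional share at the children's level, so there are 4 primary shares of £129,000. Freya takes one such share (£129,000).
The children's combined portion (£387,000) is divided into 3 shares of £129,000: Gita and Yara each take £129,000; Desmond's £129,000 share passes to Desmond's issue.
Desmond's share (£129,000) is divided into 2 shares of £64,500: Gabor and Yevgeni each take £64,500.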